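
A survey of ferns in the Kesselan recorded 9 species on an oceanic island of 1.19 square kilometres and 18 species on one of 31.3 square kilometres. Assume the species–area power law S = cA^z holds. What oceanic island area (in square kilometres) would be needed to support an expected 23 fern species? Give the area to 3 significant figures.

99.5 square kilometres

z = ln(18/9) / ln(31.3/1.19) = 0.6931 / 3.2697 = 0.2120
c = 9 / 1.19^0.2120 = 9 / 1.038 = 8.674
A = (23/8.674)^(1/0.2120) ⇒ ln A = ln(2.652)/0.2120 = 4.5999
A = e^4.5999 ≈ 99.47 square kilometres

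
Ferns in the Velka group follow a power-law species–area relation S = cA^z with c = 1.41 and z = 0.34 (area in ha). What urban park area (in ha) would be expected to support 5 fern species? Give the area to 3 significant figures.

5 = 1.41 × A^0.34  ⇒  A^0.34 = 5/1.41 = 3.546
ln A = ln(3.546) / 0.34 = 1.2658 / 0.34 = 3.7231
A = e^3.7231 ≈ 41.39 ha

41.4 ha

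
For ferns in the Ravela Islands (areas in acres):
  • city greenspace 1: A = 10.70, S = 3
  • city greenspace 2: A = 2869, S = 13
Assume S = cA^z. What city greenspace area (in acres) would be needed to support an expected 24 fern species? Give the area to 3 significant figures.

29700 acres

z = ln(13/3) / ln(2869/10.7) = 1.4663 / 5.5915 = 0.2622
c = 3 / 10.7^0.2622 = 3 / 1.862 = 1.611
A = (24/1.611)^(1/0.2622) ⇒ ln A = ln(14.9)/0.2622 = 10.2996
A = e^10.2996 ≈ 29721 acres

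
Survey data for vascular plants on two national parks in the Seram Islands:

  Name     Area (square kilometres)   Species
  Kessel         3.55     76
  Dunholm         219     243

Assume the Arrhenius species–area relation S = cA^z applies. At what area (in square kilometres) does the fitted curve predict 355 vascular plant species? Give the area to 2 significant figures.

840 square kilometres

z = ln(243/76) / ln(219/3.55) = 1.1623 / 4.1221 = 0.2820
c = 76 / 3.55^0.2820 = 76 / 1.429 = 53.17
A = (355/53.17)^(1/0.2820) ⇒ ln A = ln(6.677)/0.2820 = 6.7334
A = e^6.7334 ≈ 840 square kilometres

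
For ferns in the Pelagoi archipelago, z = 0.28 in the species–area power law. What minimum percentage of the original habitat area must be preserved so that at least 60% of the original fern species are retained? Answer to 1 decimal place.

16.1%

Need (A_new/A_old)^0.28 = 0.6, so A_new/A_old = 0.6^(1/0.28) = 0.6^3.571
ln(A_new/A_old) = ln 0.6 / 0.28 = -0.5108 / 0.28 = -1.8244
A_new/A_old = e^-1.8244 ≈ 0.1613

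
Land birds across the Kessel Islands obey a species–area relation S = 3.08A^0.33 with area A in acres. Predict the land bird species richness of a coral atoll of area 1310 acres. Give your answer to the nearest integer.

S = 3.08 × 1310^0.33
ln S = ln 3.08 + 0.33 × ln 1310 = 1.1249 + 0.33 × 7.1778 = 3.4936
S = e^3.4936 ≈ 32.9

33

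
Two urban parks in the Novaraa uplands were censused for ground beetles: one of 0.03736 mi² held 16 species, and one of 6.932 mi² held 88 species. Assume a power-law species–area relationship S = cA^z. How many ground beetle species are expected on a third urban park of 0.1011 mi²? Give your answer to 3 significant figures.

z = ln(88/16) / ln(6.932/0.03736) = 1.7047 / 5.2233 = 0.3264
c = 16 / 0.03736^0.3264 = 16 / 0.342 = 46.78
S₃ = 46.78 × 0.1011^0.3264 = 46.78 × 0.4733 ≈ 22.14

22.1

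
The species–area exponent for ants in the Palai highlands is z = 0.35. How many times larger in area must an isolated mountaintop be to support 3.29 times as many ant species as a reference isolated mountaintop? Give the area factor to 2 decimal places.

(A₂/A₁)^0.35 = 3.29, so A₂/A₁ = 3.29^(1/0.35) = 3.29^2.857
ln(A₂/A₁) = ln 3.29 / 0.35 = 1.1909 / 0.35 = 3.4025
A₂/A₁ = e^3.4025 ≈ 30.04

30.04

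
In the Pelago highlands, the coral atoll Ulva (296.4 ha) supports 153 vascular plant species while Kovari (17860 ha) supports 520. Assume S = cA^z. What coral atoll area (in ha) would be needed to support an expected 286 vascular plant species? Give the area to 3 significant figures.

2410 ha

z = ln(520/153) / ln(17860/296.4) = 1.2234 / 4.0986 = 0.2985
c = 153 / 296.4^0.2985 = 153 / 5.468 = 27.98
A = (286/27.98)^(1/0.2985) ⇒ ln A = ln(10.22)/0.2985 = 7.7874
A = e^7.7874 ≈ 2410 ha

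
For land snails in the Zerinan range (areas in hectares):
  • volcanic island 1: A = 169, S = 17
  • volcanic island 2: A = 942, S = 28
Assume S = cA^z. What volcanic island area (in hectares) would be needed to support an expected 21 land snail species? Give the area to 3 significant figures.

350 hectares

z = ln(28/17) / ln(942/169) = 0.4990 / 1.7181 = 0.2904
c = 17 / 169^0.2904 = 17 / 4.437 = 3.832
A = (21/3.832)^(1/0.2904) ⇒ ln A = ln(5.48)/0.2904 = 5.8575
A = e^5.8575 ≈ 349.8 hectares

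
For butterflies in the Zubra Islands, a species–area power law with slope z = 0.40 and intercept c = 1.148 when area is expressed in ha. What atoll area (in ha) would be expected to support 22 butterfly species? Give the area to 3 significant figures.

22 = 1.148 × A^0.4  ⇒  A^0.4 = 22/1.148 = 19.16
ln A = ln(19.16) / 0.4 = 2.9530 / 0.4 = 7.3826
A = e^7.3826 ≈ 1608 ha

1610 ha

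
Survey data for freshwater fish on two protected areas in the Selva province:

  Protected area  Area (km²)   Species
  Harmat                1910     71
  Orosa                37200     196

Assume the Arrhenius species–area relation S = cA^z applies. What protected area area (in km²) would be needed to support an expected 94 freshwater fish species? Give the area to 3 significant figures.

z = ln(196/71) / ln(37200/1910) = 1.0154 / 2.9692 = 0.3420
c = 71 / 1910^0.3420 = 71 / 13.25 = 5.36
A = (94/5.36)^(1/0.3420) ⇒ ln A = ln(17.54)/0.3420 = 8.3754
A = e^8.3754 ≈ 4339 km²

4340 km²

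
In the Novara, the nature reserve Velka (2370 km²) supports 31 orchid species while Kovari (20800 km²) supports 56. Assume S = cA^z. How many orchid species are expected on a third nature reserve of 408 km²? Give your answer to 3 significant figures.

19.2

z = ln(56/31) / ln(20800/2370) = 0.5914 / 2.1721 = 0.2723
c = 31 / 2370^0.2723 = 31 / 8.295 = 3.737
S₃ = 3.737 × 408^0.2723 = 3.737 × 5.138 ≈ 19.2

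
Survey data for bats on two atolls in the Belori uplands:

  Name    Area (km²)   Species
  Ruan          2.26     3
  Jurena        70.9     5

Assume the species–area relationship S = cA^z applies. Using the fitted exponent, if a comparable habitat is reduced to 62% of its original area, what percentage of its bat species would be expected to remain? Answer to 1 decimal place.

93.2%

z = ln(5/3) / ln(70.9/2.26) = 0.5108 / 3.4459 = 0.1482
S_new/S_old = (A_new/A_old)^z = 0.62^0.1482 = exp(0.1482 × -0.4780) = 0.9316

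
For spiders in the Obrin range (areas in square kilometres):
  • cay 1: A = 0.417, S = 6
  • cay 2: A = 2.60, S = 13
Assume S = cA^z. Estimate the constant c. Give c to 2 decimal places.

8.68

z = ln(S₂/S₁) / ln(A₂/A₁) = ln(13/6) / ln(2.6/0.417) = 0.7732 / 1.8302 = 0.4225
c = S₁ / A₁^z = 6 / 0.417^0.4225 = 6 / 0.6911 = 8.682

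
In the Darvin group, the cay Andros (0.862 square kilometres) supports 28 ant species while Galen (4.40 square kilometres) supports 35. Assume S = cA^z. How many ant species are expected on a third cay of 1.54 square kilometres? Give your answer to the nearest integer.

30

z = ln(35/28) / ln(4.4/0.862) = 0.2231 / 1.6301 = 0.1369
c = 28 / 0.862^0.1369 = 28 / 0.9799 = 28.58
S₃ = 28.58 × 1.54^0.1369 = 28.58 × 1.061 ≈ 30.31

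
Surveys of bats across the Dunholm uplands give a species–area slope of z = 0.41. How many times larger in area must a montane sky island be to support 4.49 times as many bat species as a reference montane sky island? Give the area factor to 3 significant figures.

39.0

(A₂/A₁)^0.41 = 4.49, so A₂/A₁ = 4.49^(1/0.41) = 4.49^2.439
ln(A₂/A₁) = ln 4.49 / 0.41 = 1.5019 / 0.41 = 3.6631
A₂/A₁ = e^3.6631 ≈ 38.98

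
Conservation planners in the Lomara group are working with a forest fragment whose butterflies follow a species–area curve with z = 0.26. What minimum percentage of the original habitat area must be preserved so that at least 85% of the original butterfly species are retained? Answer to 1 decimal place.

53.5%

Need (A_new/A_old)^0.26 = 0.85, so A_new/A_old = 0.85^(1/0.26) = 0.85^3.846
ln(A_new/A_old) = ln 0.85 / 0.26 = -0.1625 / 0.26 = -0.6251
A_new/A_old = e^-0.6251 ≈ 0.5352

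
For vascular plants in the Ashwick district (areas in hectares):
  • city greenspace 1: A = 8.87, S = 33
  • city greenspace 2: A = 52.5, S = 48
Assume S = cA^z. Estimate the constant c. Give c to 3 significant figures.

20.8

z = ln(S₂/S₁) / ln(A₂/A₁) = ln(48/33) / ln(52.5/8.87) = 0.3747 / 1.7781 = 0.2107
c = S₁ / A₁^z = 33 / 8.87^0.2107 = 33 / 1.584 = 20.83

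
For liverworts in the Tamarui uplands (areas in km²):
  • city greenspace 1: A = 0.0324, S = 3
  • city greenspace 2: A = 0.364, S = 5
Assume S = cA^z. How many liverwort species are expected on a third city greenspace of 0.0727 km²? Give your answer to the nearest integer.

4

z = ln(5/3) / ln(0.364/0.0324) = 0.5108 / 2.4190 = 0.2112
c = 3 / 0.0324^0.2112 = 3 / 0.4847 = 6.189
S₃ = 6.189 × 0.0727^0.2112 = 6.189 × 0.5749 ≈ 3.558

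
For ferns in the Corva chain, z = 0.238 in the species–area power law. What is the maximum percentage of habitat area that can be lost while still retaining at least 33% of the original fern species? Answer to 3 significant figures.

99.1%

Need (A_new/A_old)^0.238 = 0.33, so A_new/A_old = 0.33^(1/0.238) = 0.33^4.202
ln(A_new/A_old) = ln 0.33 / 0.238 = -1.1087 / 0.238 = -4.6582
A_new/A_old = e^-4.6582 ≈ 0.009483
Fraction that can be lost = 1 − 0.009483 = 0.9905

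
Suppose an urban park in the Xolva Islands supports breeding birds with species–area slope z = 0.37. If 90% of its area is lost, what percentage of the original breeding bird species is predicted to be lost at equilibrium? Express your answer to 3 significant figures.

S_new/S_old = (A_new/A_old)^z = 0.1^0.37
= exp(0.37 × ln 0.1) = exp(0.37 × -2.3026) = exp(-0.8520) ≈ 0.4266
Fraction lost = 1 − 0.4266 = 0.5734

57.3%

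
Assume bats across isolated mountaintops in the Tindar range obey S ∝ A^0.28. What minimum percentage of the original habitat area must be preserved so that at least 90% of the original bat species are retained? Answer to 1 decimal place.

Need (A_new/A_old)^0.28 = 0.9, so A_new/A_old = 0.9^(1/0.28) = 0.9^3.571
ln(A_new/A_old) = ln 0.9 / 0.28 = -0.1054 / 0.28 = -0.3763
A_new/A_old = e^-0.3763 ≈ 0.6864

68.6%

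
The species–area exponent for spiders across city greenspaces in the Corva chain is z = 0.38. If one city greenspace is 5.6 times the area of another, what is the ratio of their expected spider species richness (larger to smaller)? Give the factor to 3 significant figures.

S₂/S₁ = (A₂/A₁)^z = 5.6^0.38
ln(S₂/S₁) = 0.38 × ln 5.6 = 0.38 × 1.7228 = 0.6547
S₂/S₁ = e^0.6547 ≈ 1.924

1.92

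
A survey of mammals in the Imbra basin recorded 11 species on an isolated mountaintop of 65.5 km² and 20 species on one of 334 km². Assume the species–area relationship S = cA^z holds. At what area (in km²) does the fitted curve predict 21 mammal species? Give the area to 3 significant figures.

z = ln(20/11) / ln(334/65.5) = 0.5978 / 1.6291 = 0.3670
c = 11 / 65.5^0.3670 = 11 / 4.64 = 2.371
A = (21/2.371)^(1/0.3670) ⇒ ln A = ln(8.858)/0.3670 = 5.9441
A = e^5.9441 ≈ 381.5 km²

381 km²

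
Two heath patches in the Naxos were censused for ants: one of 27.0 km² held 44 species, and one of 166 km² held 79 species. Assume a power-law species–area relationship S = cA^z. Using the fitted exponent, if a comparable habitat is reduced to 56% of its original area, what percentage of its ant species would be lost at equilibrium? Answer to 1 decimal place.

17.0%

z = ln(79/44) / ln(166/27) = 0.5853 / 1.8162 = 0.3223
S_new/S_old = (A_new/A_old)^z = 0.56^0.3223 = exp(0.3223 × -0.5798) = 0.8296
Fraction lost = 1 − 0.8296 = 0.1704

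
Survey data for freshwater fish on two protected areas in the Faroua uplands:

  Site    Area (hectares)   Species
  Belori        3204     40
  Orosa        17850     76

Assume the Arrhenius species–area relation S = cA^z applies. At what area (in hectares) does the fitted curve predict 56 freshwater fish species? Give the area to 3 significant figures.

7880 hectares

z = ln(76/40) / ln(17850/3204) = 0.6419 / 1.7176 = 0.3737
c = 40 / 3204^0.3737 = 40 / 20.42 = 1.959
A = (56/1.959)^(1/0.3737) ⇒ ln A = ln(28.59)/0.3737 = 8.9726
A = e^8.9726 ≈ 7884 hectares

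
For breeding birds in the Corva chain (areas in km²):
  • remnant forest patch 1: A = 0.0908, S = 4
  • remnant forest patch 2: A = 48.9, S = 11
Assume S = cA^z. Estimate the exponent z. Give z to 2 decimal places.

Taking logs: ln S = ln c + z ln A, so z = (ln S₂ − ln S₁)/(ln A₂ − ln A₁).
z = ln(11/4) / ln(48.9/0.0908) = ln(2.75) / ln(538.5) = 1.0116 / 6.2889 = 0.1609

0.16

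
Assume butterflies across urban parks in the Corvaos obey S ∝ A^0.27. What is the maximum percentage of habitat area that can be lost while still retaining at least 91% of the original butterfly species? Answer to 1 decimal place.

Need (A_new/A_old)^0.27 = 0.91, so A_new/A_old = 0.91^(1/0.27) = 0.91^3.704
ln(A_new/A_old) = ln 0.91 / 0.27 = -0.0943 / 0.27 = -0.3493
A_new/A_old = e^-0.3493 ≈ 0.7052
Fraction that can be lost = 1 − 0.7052 = 0.2948

29.5%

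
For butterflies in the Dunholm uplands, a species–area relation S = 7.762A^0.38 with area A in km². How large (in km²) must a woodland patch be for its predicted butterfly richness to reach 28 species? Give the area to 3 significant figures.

29.3 km²

28 = 7.762 × A^0.38  ⇒  A^0.38 = 28/7.762 = 3.607
ln A = ln(3.607) / 0.38 = 1.2830 / 0.38 = 3.3762
A = e^3.3762 ≈ 29.26 km²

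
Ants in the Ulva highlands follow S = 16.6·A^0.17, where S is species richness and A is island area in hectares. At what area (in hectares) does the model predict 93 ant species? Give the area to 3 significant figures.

93 = 16.6 × A^0.17  ⇒  A^0.17 = 93/16.6 = 5.602
ln A = ln(5.602) / 0.17 = 1.7232 / 0.17 = 10.1365
A = e^10.1365 ≈ 25247 hectares

25200 hectares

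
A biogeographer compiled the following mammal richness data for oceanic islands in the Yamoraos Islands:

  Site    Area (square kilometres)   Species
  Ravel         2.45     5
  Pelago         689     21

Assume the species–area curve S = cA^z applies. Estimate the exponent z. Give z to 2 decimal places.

0.25

Taking logs: ln S = ln c + z ln A, so z = (ln S₂ − ln S₁)/(ln A₂ − ln A₁).
z = ln(21/5) / ln(689/2.45) = ln(4.2) / ln(281.2) = 1.4351 / 5.6392 = 0.2545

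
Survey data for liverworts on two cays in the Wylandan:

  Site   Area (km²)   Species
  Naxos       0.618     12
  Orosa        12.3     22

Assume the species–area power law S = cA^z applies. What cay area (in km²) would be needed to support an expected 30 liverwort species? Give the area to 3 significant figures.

z = ln(22/12) / ln(12.3/0.618) = 0.6061 / 2.9909 = 0.2027
c = 12 / 0.618^0.2027 = 12 / 0.9071 = 13.23
A = (30/13.23)^(1/0.2027) ⇒ ln A = ln(2.268)/0.2027 = 4.0400
A = e^4.0400 ≈ 56.83 km²

56.8 km²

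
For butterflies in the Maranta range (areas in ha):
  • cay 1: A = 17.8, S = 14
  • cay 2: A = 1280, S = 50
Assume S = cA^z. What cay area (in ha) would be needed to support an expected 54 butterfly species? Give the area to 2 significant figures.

1700 ha

z = ln(50/14) / ln(1280/17.8) = 1.2730 / 4.2754 = 0.2977
c = 14 / 17.8^0.2977 = 14 / 2.357 = 5.941
A = (54/5.941)^(1/0.2977) ⇒ ln A = ln(9.09)/0.2977 = 7.4131
A = e^7.4131 ≈ 1658 ha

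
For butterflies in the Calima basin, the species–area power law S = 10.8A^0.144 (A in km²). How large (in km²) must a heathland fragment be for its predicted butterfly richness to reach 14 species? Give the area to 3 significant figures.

6.06 km²

14 = 10.8 × A^0.144  ⇒  A^0.144 = 14/10.8 = 1.296
ln A = ln(1.296) / 0.144 = 0.2595 / 0.144 = 1.8022
A = e^1.8022 ≈ 6.063 km²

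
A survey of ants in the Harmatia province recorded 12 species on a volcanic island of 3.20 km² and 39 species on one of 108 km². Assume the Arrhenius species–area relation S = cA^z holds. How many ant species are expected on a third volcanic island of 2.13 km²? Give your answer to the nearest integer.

z = ln(39/12) / ln(108/3.2) = 1.1787 / 3.5190 = 0.3349
c = 12 / 3.2^0.3349 = 12 / 1.476 = 8.128
S₃ = 8.128 × 2.13^0.3349 = 8.128 × 1.288 ≈ 10.47

10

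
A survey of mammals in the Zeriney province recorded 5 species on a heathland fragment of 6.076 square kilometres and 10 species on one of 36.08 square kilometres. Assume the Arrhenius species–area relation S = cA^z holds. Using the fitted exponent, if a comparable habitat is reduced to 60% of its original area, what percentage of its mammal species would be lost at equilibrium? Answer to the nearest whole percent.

z = ln(10/5) / ln(36.08/6.076) = 0.6931 / 1.7814 = 0.3891
S_new/S_old = (A_new/A_old)^z = 0.6^0.3891 = exp(0.3891 × -0.5108) = 0.8197
Fraction lost = 1 − 0.8197 = 0.1803

18%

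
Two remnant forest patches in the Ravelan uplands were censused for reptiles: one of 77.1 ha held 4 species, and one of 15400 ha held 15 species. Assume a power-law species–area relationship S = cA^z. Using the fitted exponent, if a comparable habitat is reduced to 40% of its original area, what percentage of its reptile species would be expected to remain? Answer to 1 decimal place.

z = ln(15/4) / ln(15400/77.1) = 1.3218 / 5.2970 = 0.2495
S_new/S_old = (A_new/A_old)^z = 0.4^0.2495 = exp(0.2495 × -0.9163) = 0.7956

79.6%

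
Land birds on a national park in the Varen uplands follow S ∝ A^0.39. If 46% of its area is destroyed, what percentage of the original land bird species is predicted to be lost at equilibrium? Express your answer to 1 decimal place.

21.4%

S_new/S_old = (A_new/A_old)^z = 0.54^0.39
= exp(0.39 × ln 0.54) = exp(0.39 × -0.6162) = exp(-0.2403) ≈ 0.7864
Fraction lost = 1 − 0.7864 = 0.2136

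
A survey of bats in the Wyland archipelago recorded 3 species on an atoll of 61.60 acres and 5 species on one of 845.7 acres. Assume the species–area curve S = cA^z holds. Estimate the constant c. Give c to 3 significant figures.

z = ln(S₂/S₁) / ln(A₂/A₁) = ln(5/3) / ln(845.7/61.6) = 0.5108 / 2.6195 = 0.1950
c = S₁ / A₁^z = 3 / 61.6^0.1950 = 3 / 2.233 = 1.343

1.34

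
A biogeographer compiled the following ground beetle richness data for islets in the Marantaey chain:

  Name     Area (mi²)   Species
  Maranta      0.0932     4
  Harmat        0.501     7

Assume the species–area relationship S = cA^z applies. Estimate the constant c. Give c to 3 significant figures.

z = ln(S₂/S₁) / ln(A₂/A₁) = ln(7/4) / ln(0.501/0.0932) = 0.5596 / 1.6819 = 0.3327
c = S₁ / A₁^z = 4 / 0.0932^0.3327 = 4 / 0.454 = 8.81

8.81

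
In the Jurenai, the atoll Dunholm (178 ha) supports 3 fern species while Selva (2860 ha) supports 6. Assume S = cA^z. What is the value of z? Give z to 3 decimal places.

0.250

Taking logs: ln S = ln c + z ln A, so z = (ln S₂ − ln S₁)/(ln A₂ − ln A₁).
z = ln(6/3) / ln(2860/178) = ln(2) / ln(16.07) = 0.6931 / 2.7768 = 0.2496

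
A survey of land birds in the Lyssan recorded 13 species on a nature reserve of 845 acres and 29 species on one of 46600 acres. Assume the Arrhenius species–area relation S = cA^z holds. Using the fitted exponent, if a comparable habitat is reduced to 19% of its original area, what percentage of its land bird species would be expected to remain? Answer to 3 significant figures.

z = ln(29/13) / ln(46600/845) = 0.8023 / 4.0100 = 0.2001
S_new/S_old = (A_new/A_old)^z = 0.19^0.2001 = exp(0.2001 × -1.6607) = 0.7173

71.7%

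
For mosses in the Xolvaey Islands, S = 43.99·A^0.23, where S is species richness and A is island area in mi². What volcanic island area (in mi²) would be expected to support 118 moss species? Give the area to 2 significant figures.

73 mi²

118 = 43.99 × A^0.23  ⇒  A^0.23 = 118/43.99 = 2.682
ln A = ln(2.682) / 0.23 = 0.9867 / 0.23 = 4.2901
A = e^4.2901 ≈ 72.97 mi²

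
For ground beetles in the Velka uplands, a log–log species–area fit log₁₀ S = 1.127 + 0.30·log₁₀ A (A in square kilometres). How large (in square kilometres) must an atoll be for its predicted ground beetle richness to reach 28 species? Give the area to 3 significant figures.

28 = 13.4 × A^0.3  ⇒  A^0.3 = 28/13.4 = 2.09
ln A = ln(2.09) / 0.3 = 0.7372 / 0.3 = 2.4573
A = e^2.4573 ≈ 11.67 square kilometres

11.7 square kilometres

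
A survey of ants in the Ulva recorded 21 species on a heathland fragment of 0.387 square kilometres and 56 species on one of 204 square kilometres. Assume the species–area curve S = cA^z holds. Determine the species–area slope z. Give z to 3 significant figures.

0.156

Taking logs: ln S = ln c + z ln A, so z = (ln S₂ − ln S₁)/(ln A₂ − ln A₁).
z = ln(56/21) / ln(204/0.387) = ln(2.667) / ln(527.1) = 0.9808 / 6.2675 = 0.1565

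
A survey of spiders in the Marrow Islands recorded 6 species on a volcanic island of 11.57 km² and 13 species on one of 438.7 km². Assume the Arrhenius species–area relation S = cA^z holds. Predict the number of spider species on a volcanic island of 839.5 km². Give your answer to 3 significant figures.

14.9

z = ln(13/6) / ln(438.7/11.57) = 0.7732 / 3.6354 = 0.2127
c = 6 / 11.57^0.2127 = 6 / 1.683 = 3.564
S₃ = 3.564 × 839.5^0.2127 = 3.564 × 4.187 ≈ 14.92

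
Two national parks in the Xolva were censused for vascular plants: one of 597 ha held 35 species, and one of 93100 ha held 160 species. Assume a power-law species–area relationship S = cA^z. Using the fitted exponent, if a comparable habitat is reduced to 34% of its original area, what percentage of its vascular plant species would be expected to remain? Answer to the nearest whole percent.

z = ln(160/35) / ln(93100/597) = 1.5198 / 5.0495 = 0.3010
S_new/S_old = (A_new/A_old)^z = 0.34^0.3010 = exp(0.3010 × -1.0788) = 0.7227

72%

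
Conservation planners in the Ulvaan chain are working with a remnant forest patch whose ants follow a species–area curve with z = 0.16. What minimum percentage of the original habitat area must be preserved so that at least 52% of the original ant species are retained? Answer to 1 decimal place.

1.7%

Need (A_new/A_old)^0.16 = 0.52, so A_new/A_old = 0.52^(1/0.16) = 0.52^6.25
ln(A_new/A_old) = ln 0.52 / 0.16 = -0.6539 / 0.16 = -4.0870
A_new/A_old = e^-4.0870 ≈ 0.01679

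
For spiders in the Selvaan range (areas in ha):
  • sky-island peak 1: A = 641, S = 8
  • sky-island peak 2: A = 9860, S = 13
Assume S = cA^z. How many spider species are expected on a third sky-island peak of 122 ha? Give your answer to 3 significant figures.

5.96

z = ln(13/8) / ln(9860/641) = 0.4855 / 2.7332 = 0.1776
c = 8 / 641^0.1776 = 8 / 3.152 = 2.538
S₃ = 2.538 × 122^0.1776 = 2.538 × 2.348 ≈ 5.958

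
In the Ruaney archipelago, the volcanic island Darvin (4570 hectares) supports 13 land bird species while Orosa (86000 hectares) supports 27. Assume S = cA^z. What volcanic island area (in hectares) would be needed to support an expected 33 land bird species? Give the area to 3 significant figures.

193000 hectares

z = ln(27/13) / ln(86000/4570) = 0.7309 / 2.9348 = 0.2490
c = 13 / 4570^0.2490 = 13 / 8.156 = 1.594
A = (33/1.594)^(1/0.2490) ⇒ ln A = ln(20.7)/0.2490 = 12.1679
A = e^12.1679 ≈ 192506 hectares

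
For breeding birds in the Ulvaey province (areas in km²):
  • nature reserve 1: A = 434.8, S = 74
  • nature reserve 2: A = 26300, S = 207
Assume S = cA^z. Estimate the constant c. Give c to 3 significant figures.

16.1

z = ln(S₂/S₁) / ln(A₂/A₁) = ln(207/74) / ln(26300/434.8) = 1.0287 / 4.1024 = 0.2507
c = S₁ / A₁^z = 74 / 434.8^0.2507 = 74 / 4.587 = 16.13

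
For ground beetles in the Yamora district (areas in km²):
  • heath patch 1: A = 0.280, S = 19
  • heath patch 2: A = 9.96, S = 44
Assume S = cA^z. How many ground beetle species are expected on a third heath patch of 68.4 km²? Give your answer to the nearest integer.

69

z = ln(44/19) / ln(9.96/0.28) = 0.8398 / 3.5715 = 0.2351
c = 19 / 0.28^0.2351 = 19 / 0.7413 = 25.63
S₃ = 25.63 × 68.4^0.2351 = 25.63 × 2.701 ≈ 69.22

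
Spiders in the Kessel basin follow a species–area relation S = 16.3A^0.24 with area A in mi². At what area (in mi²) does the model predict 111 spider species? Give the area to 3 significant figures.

111 = 16.3 × A^0.24  ⇒  A^0.24 = 111/16.3 = 6.81
ln A = ln(6.81) / 0.24 = 1.9184 / 0.24 = 7.9932
A = e^7.9932 ≈ 2961 mi²

2960 mi²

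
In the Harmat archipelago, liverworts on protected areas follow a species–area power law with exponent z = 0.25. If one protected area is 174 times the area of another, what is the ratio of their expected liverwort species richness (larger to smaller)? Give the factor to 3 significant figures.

S₂/S₁ = (A₂/A₁)^z = 174^0.25
ln(S₂/S₁) = 0.25 × ln 174 = 0.25 × 5.1591 = 1.2898
S₂/S₁ = e^1.2898 ≈ 3.632

3.63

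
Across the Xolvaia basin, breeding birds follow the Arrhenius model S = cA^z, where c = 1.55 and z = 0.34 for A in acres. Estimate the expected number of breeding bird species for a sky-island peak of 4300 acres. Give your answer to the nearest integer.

27

S = 1.55 × 4300^0.34
ln S = ln 1.55 + 0.34 × ln 4300 = 0.4383 + 0.34 × 8.3664 = 3.2828
S = e^3.2828 ≈ 26.65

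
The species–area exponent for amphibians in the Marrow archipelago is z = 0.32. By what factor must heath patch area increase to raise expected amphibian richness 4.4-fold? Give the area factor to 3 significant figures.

103

(A₂/A₁)^0.32 = 4.4, so A₂/A₁ = 4.4^(1/0.32) = 4.4^3.125
ln(A₂/A₁) = ln 4.4 / 0.32 = 1.4816 / 0.32 = 4.6300
A₂/A₁ = e^4.6300 ≈ 102.5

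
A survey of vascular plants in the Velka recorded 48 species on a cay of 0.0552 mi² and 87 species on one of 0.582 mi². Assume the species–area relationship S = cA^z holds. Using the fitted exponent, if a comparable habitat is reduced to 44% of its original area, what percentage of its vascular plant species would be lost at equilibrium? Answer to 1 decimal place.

18.7%

z = ln(87/48) / ln(0.582/0.0552) = 0.5947 / 2.3555 = 0.2525
S_new/S_old = (A_new/A_old)^z = 0.44^0.2525 = exp(0.2525 × -0.8210) = 0.8128
Fraction lost = 1 − 0.8128 = 0.1872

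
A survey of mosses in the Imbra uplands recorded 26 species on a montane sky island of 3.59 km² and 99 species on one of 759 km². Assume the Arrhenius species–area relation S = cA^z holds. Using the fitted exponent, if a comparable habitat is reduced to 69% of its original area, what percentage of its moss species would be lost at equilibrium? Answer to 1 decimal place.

8.9%

z = ln(99/26) / ln(759/3.59) = 1.3370 / 5.3538 = 0.2497
S_new/S_old = (A_new/A_old)^z = 0.69^0.2497 = exp(0.2497 × -0.3711) = 0.9115
Fraction lost = 1 − 0.9115 = 0.0885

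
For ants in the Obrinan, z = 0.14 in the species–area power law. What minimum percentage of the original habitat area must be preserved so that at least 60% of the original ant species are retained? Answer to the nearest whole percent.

Need (A_new/A_old)^0.14 = 0.6, so A_new/A_old = 0.6^(1/0.14) = 0.6^7.143
ln(A_new/A_old) = ln 0.6 / 0.14 = -0.5108 / 0.14 = -3.6488
A_new/A_old = e^-3.6488 ≈ 0.02602

3%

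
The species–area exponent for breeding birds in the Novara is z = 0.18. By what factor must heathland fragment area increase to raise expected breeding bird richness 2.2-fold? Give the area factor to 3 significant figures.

(A₂/A₁)^0.18 = 2.2, so A₂/A₁ = 2.2^(1/0.18) = 2.2^5.556
ln(A₂/A₁) = ln 2.2 / 0.18 = 0.7885 / 0.18 = 4.3803
A₂/A₁ = e^4.3803 ≈ 79.86

79.9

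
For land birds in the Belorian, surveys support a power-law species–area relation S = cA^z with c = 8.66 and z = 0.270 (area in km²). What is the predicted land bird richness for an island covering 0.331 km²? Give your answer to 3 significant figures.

S = 8.66 × 0.331^0.27 = 8.66 × 0.7419 ≈ 6.425

6.42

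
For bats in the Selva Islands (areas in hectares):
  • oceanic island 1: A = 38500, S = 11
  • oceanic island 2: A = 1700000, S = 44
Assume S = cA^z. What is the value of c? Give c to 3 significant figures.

z = ln(S₂/S₁) / ln(A₂/A₁) = ln(44/11) / ln(1700000/38500) = 1.3863 / 3.7877 = 0.3660
c = S₁ / A₁^z = 11 / 38500^0.3660 = 11 / 47.67 = 0.2307

0.231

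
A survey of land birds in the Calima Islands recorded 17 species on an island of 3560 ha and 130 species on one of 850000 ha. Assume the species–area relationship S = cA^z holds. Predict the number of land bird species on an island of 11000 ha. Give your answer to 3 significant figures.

z = ln(130/17) / ln(850000/3560) = 2.0343 / 5.4755 = 0.3715
c = 17 / 3560^0.3715 = 17 / 20.87 = 0.8146
S₃ = 0.8146 × 11000^0.3715 = 0.8146 × 31.73 ≈ 25.85

25.9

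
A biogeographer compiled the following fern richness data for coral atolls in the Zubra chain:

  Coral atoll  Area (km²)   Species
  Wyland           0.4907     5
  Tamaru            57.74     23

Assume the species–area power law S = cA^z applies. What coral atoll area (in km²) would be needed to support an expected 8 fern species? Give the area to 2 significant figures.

z = ln(23/5) / ln(57.74/0.4907) = 1.5261 / 4.7679 = 0.3201
c = 5 / 0.4907^0.3201 = 5 / 0.7962 = 6.28
A = (8/6.28)^(1/0.3201) ⇒ ln A = ln(1.274)/0.3201 = 0.7565
A = e^0.7565 ≈ 2.131 km²

2.1 km²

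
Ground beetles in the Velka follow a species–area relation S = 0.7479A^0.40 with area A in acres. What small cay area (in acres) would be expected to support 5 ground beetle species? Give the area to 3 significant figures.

116 acres

5 = 0.7479 × A^0.4  ⇒  A^0.4 = 5/0.7479 = 6.685
ln A = ln(6.685) / 0.4 = 1.8999 / 0.4 = 4.7498
A = e^4.7498 ≈ 115.6 acres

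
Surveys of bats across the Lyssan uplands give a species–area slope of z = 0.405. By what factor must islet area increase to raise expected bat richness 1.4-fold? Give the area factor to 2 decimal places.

2.30

(A₂/A₁)^0.405 = 1.4, so A₂/A₁ = 1.4^(1/0.405) = 1.4^2.469
ln(A₂/A₁) = ln 1.4 / 0.405 = 0.3365 / 0.405 = 0.8308
A₂/A₁ = e^0.8308 ≈ 2.295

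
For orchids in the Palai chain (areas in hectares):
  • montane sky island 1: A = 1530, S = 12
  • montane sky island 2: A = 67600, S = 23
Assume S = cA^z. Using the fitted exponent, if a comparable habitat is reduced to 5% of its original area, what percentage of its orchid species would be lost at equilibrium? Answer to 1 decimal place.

z = ln(23/12) / ln(67600/1530) = 0.6506 / 3.7883 = 0.1717
S_new/S_old = (A_new/A_old)^z = 0.05^0.1717 = exp(0.1717 × -2.9957) = 0.5978
Fraction lost = 1 − 0.5978 = 0.4022

40.2%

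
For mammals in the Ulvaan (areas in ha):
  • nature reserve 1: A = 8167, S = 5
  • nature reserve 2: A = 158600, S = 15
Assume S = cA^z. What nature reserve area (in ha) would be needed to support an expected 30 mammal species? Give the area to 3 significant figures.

1030000 ha

z = ln(15/5) / ln(158600/8167) = 1.0986 / 2.9663 = 0.3704
c = 5 / 8167^0.3704 = 5 / 28.11 = 0.1779
A = (30/0.1779)^(1/0.3704) ⇒ ln A = ln(168.7)/0.3704 = 13.8457
A = e^13.8457 ≈ 1030606 ha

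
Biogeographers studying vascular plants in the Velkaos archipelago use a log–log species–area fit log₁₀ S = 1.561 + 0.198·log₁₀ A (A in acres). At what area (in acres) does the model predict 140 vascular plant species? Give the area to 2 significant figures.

900 acres

140 = 36.39 × A^0.198  ⇒  A^0.198 = 140/36.39 = 3.847
ln A = ln(3.847) / 0.198 = 1.3473 / 0.198 = 6.8046
A = e^6.8046 ≈ 902 acres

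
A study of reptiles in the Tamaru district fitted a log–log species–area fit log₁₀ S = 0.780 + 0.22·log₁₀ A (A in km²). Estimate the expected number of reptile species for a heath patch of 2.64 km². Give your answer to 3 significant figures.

S = 6.026 × 2.64^0.22
ln S = ln 6.026 + 0.22 × ln 2.64 = 1.7960 + 0.22 × 0.9708 = 2.0096
S = e^2.0096 ≈ 7.46

7.46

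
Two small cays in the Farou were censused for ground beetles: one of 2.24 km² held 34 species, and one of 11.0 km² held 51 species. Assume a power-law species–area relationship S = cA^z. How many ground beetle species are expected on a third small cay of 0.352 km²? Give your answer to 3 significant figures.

21.2

z = ln(51/34) / ln(11/2.24) = 0.4055 / 1.5914 = 0.2548
c = 34 / 2.24^0.2548 = 34 / 1.228 = 27.68
S₃ = 27.68 × 0.352^0.2548 = 27.68 × 0.7664 ≈ 21.22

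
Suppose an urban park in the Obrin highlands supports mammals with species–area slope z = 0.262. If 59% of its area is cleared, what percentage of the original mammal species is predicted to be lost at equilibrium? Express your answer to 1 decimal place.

S_new/S_old = (A_new/A_old)^z = 0.41^0.262
= exp(0.262 × ln 0.41) = exp(0.262 × -0.8916) = exp(-0.2336) ≈ 0.7917
Fraction lost = 1 − 0.7917 = 0.2083

20.8%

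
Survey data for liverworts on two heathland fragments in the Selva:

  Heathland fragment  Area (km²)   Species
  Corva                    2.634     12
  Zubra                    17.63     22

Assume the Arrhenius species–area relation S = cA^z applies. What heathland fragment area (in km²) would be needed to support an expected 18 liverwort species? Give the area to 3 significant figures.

z = ln(22/12) / ln(17.63/2.634) = 0.6061 / 1.9011 = 0.3188
c = 12 / 2.634^0.3188 = 12 / 1.362 = 8.812
A = (18/8.812)^(1/0.3188) ⇒ ln A = ln(2.043)/0.3188 = 2.2402
A = e^2.2402 ≈ 9.395 km²

9.40 km²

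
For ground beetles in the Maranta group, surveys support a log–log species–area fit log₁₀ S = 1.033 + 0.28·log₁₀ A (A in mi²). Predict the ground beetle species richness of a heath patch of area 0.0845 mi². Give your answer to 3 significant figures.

S = 10.79 × 0.0845^0.28
ln S = ln 10.79 + 0.28 × ln 0.0845 = 2.3786 + 0.28 × -2.4710 = 1.6867
S = e^1.6867 ≈ 5.402

5.40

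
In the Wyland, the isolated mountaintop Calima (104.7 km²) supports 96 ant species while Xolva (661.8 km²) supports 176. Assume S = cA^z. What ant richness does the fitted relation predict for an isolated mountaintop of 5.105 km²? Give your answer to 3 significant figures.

35.6

z = ln(176/96) / ln(661.8/104.7) = 0.6061 / 1.8439 = 0.3287
c = 96 / 104.7^0.3287 = 96 / 4.613 = 20.81
S₃ = 20.81 × 5.105^0.3287 = 20.81 × 1.709 ≈ 35.56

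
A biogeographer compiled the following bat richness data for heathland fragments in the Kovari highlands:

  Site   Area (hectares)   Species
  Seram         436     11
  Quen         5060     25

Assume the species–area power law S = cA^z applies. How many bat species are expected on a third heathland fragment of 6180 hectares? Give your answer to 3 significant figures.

z = ln(25/11) / ln(5060/436) = 0.8210 / 2.4515 = 0.3349
c = 11 / 436^0.3349 = 11 / 7.655 = 1.437
S₃ = 1.437 × 6180^0.3349 = 1.437 × 18.6 ≈ 26.73

26.7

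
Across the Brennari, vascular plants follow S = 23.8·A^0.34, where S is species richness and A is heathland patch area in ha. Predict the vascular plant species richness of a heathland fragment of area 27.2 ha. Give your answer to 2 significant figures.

73

S = 23.8 × 27.2^0.34 = 23.8 × 3.074 ≈ 73.17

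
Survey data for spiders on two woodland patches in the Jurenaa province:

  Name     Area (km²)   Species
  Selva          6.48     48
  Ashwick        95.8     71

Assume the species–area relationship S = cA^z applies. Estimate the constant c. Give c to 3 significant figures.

z = ln(S₂/S₁) / ln(A₂/A₁) = ln(71/48) / ln(95.8/6.48) = 0.3915 / 2.6935 = 0.1453
c = S₁ / A₁^z = 48 / 6.48^0.1453 = 48 / 1.312 = 36.58

36.6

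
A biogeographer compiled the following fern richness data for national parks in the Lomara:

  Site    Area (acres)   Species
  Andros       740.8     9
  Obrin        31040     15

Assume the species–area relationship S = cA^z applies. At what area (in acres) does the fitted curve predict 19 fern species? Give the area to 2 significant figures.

z = ln(15/9) / ln(31040/740.8) = 0.5108 / 3.7353 = 0.1368
c = 9 / 740.8^0.1368 = 9 / 2.469 = 3.646
A = (19/3.646)^(1/0.1368) ⇒ ln A = ln(5.211)/0.1368 = 12.0716
A = e^12.0716 ≈ 174831 acres

170000 acres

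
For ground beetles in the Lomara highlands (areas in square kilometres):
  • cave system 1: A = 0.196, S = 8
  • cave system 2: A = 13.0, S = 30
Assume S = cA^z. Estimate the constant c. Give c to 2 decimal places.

13.37

z = ln(S₂/S₁) / ln(A₂/A₁) = ln(30/8) / ln(13/0.196) = 1.3218 / 4.1946 = 0.3151
c = S₁ / A₁^z = 8 / 0.196^0.3151 = 8 / 0.5984 = 13.37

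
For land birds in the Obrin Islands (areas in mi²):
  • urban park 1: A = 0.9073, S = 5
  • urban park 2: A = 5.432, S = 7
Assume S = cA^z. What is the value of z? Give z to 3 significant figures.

Taking logs: ln S = ln c + z ln A, so z = (ln S₂ − ln S₁)/(ln A₂ − ln A₁).
z = ln(7/5) / ln(5.432/0.9073) = ln(1.4) / ln(5.987) = 0.3365 / 1.7896 = 0.1880

0.188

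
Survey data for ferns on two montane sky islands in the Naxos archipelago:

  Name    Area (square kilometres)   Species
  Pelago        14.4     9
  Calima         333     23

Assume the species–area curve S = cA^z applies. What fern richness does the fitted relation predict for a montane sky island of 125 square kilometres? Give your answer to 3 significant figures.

z = ln(23/9) / ln(333/14.4) = 0.9383 / 3.1409 = 0.2987
c = 9 / 14.4^0.2987 = 9 / 2.218 = 4.057
S₃ = 4.057 × 125^0.2987 = 4.057 × 4.231 ≈ 17.16

17.2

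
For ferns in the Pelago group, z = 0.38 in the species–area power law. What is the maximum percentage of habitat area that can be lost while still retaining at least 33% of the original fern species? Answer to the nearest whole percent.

95%

Need (A_new/A_old)^0.38 = 0.33, so A_new/A_old = 0.33^(1/0.38) = 0.33^2.632
ln(A_new/A_old) = ln 0.33 / 0.38 = -1.1087 / 0.38 = -2.9175
A_new/A_old = e^-2.9175 ≈ 0.05407
Fraction that can be lost = 1 − 0.05407 = 0.9459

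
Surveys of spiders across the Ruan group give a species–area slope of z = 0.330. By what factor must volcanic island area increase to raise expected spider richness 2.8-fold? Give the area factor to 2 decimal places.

(A₂/A₁)^0.33 = 2.8, so A₂/A₁ = 2.8^(1/0.33) = 2.8^3.03
ln(A₂/A₁) = ln 2.8 / 0.33 = 1.0296 / 0.33 = 3.1201
A₂/A₁ = e^3.1201 ≈ 22.65

22.65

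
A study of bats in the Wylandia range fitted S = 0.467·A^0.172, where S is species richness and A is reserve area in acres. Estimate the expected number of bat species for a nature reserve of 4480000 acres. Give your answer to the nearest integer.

S = 0.467 × 4480000^0.172
ln S = ln 0.467 + 0.172 × ln 4480000 = -0.7614 + 0.172 × 15.3151 = 1.8728
S = e^1.8728 ≈ 6.506

7 species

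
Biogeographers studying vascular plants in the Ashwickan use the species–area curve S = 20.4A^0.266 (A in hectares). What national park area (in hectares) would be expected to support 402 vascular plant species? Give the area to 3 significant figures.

402 = 20.4 × A^0.266  ⇒  A^0.266 = 402/20.4 = 19.71
ln A = ln(19.71) / 0.266 = 2.9809 / 0.266 = 11.2065
A = e^11.2065 ≈ 73604 hectares

73600 hectares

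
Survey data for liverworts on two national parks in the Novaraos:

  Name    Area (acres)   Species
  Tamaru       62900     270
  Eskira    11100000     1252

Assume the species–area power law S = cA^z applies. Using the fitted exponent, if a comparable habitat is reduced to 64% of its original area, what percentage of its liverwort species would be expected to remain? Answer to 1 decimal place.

87.6%

z = ln(1252/270) / ln(11100000/62900) = 1.5341 / 5.1732 = 0.2965
S_new/S_old = (A_new/A_old)^z = 0.64^0.2965 = exp(0.2965 × -0.4463) = 0.876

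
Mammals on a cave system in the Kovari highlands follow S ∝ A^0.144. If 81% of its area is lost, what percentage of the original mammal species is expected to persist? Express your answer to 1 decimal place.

78.7%

S_new/S_old = (A_new/A_old)^z = 0.19^0.144
= exp(0.144 × ln 0.19) = exp(0.144 × -1.6607) = exp(-0.2391) ≈ 0.7873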